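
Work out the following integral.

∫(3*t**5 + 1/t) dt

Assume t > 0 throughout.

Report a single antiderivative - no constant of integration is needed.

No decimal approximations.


Answer: t**6/2 + log(t).


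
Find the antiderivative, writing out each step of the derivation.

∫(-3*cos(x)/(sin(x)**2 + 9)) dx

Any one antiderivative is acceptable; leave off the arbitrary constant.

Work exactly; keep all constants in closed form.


Step 1. Substitute u = sin(x), turning ∫(-3*cos(x)/(sin(x)**2 + 9)) dx into ∫(-3/(u**2 + 9)) du: now ∫(-3/(u**2 + 9)) du.
Step 2. Evaluate the standard form: now -atan(u/3).
Step 3. Substitute back u = sin(x): now -atan(sin(x)/3).
Answer: -atan(sin(x)/3).


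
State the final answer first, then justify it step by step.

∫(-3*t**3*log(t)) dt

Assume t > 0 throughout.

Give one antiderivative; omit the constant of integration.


The answer is -3*t**4*log(t)/4 + 3*t**4/16.
Step 1. Integrate ∫(-3*t**3*log(t)) dt by parts with u = log(t), dv = (-3*t**3) dt, so v = -3*t**4/4 [assuming t > 0]: now -3*t**4*log(t)/4 + ∫(3*t**3/4) dt.
Step 2. Evaluate the standard form: now -3*t**4*log(t)/4 + 3*t**4/16.
Answer: -3*t**4*log(t)/4 + 3*t**4/16.


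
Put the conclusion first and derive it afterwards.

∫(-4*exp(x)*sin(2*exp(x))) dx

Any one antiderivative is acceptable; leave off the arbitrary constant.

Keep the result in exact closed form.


The answer is 2*cos(2*exp(x)).
Step 1. Substitute u = exp(x), turning ∫(-4*exp(x)*sin(2*exp(x))) dx into ∫(-4*sin(2*u)) du: now ∫(-4*sin(2*u)) du.
Step 2. Evaluate the standard form: now 2*cos(2*u).
Step 3. Substitute back u = exp(x): now 2*cos(2*exp(x)).
Answer: 2*cos(2*exp(x)).


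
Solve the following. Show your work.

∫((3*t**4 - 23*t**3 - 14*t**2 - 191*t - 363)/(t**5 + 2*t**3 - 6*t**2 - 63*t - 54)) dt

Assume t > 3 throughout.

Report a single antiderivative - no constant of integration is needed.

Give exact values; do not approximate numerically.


Step 1. Decompose ∫((3*t**4 - 23*t**3 - 14*t**2 - 191*t - 363)/(t**5 + 2*t**3 - 6*t**2 - 63*t - 54)) dt by partial fractions, (3*t**4 - 23*t**3 - 14*t**2 - 191*t - 363)/(t**5 + 2*t**3 - 6*t**2 - 63*t - 54) = -1/(t**2 + 9) + 3/(t + 2) + 4/(t + 1) - 4/(t - 3): now ∫(-4/(t - 3)) dt + ∫(4/(t + 1)) dt + ∫(3/(t + 2)) dt + ∫(-1/(t**2 + 9)) dt.
Step 2. Evaluate the standard form [assuming t > -1]: now 4*log(t + 1) + ∫(-4/(t - 3)) dt + ∫(3/(t + 2)) dt + ∫(-1/(t**2 + 9)) dt.
Step 3. Evaluate the standard form [assuming t > 3]: now -4*log(t - 3) + 4*log(t + 1) + ∫(3/(t + 2)) dt + ∫(-1/(t**2 + 9)) dt.
Step 4. Evaluate the standard form [assuming t > -2]: now -4*log(t - 3) + 4*log(t + 1) + 3*log(t + 2) + ∫(-1/(t**2 + 9)) dt.
Step 5. Evaluate the standard form: now -4*log(t - 3) + 4*log(t + 1) + 3*log(t + 2) - atan(t/3)/3.
Answer: -4*log(t - 3) + 4*log(t + 1) + 3*log(t + 2) - atan(t/3)/3.


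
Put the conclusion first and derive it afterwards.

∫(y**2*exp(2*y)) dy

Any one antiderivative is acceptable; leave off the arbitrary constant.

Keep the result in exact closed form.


The answer is y**2*exp(2*y)/2 - y*exp(2*y)/2 + exp(2*y)/4.
Step 1. Integrate ∫(y**2*exp(2*y)) dy by parts with u = y**2, dv = (exp(2*y)) dy, so v = exp(2*y)/2: now y**2*exp(2*y)/2 + ∫(-y*exp(2*y)) dy.
Step 2. Integrate ∫(-y*exp(2*y)) dy by parts with u = y, dv = (-exp(2*y)) dy, so v = -exp(2*y)/2: now y**2*exp(2*y)/2 - y*exp(2*y)/2 + ∫(exp(2*y)/2) dy.
Step 3. Evaluate the standard form: now y**2*exp(2*y)/2 - y*exp(2*y)/2 + exp(2*y)/4.
Answer: y**2*exp(2*y)/2 - y*exp(2*y)/2 + exp(2*y)/4.


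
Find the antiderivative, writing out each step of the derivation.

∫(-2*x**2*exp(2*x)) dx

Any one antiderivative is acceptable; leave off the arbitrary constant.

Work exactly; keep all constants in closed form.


Step 1. Integrate ∫(-2*x**2*exp(2*x)) dx by parts with u = x**2, dv = (-2*exp(2*x)) dx, so v = -exp(2*x): now -x**2*exp(2*x) + ∫(2*x*exp(2*x)) dx.
Step 2. Integrate ∫(2*x*exp(2*x)) dx by parts with u = x, dv = (2*exp(2*x)) dx, so v = exp(2*x): now -x**2*exp(2*x) + x*exp(2*x) + ∫(-exp(2*x)) dx.
Step 3. Evaluate the standard form: now -x**2*exp(2*x) + x*exp(2*x) - exp(2*x)/2.
Answer: -x**2*exp(2*x) + x*exp(2*x) - exp(2*x)/2.


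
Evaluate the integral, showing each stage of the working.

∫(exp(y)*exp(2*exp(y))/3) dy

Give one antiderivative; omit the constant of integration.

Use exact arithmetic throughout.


Step 1. Substitute u = exp(y), turning ∫(exp(y)*exp(2*exp(y))/3) dy into ∫(exp(2*u)/3) du: now ∫(exp(2*u)/3) du.
Step 2. Evaluate the standard form: now exp(2*u)/6.
Step 3. Substitute back u = exp(y): now exp(2*exp(y))/6.
Answer: exp(2*exp(y))/6.


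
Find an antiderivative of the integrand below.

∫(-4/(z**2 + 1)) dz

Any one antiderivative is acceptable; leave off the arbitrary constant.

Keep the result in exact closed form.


Answer: -4*atan(z).


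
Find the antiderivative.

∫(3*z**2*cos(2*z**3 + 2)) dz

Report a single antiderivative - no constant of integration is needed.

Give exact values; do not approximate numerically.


Answer: sin(2*z**3 + 2)/2.


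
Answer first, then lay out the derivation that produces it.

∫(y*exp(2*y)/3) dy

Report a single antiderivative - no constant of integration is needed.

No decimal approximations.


The answer is y*exp(2*y)/6 - exp(2*y)/12.
Step 1. Integrate ∫(y*exp(2*y)/3) dy by parts with u = y, dv = (exp(2*y)/3) dy, so v = exp(2*y)/6: now y*exp(2*y)/6 + ∫(-exp(2*y)/6) dy.
Step 2. Evaluate the standard form: now y*exp(2*y)/6 - exp(2*y)/12.
Answer: y*exp(2*y)/6 - exp(2*y)/12.


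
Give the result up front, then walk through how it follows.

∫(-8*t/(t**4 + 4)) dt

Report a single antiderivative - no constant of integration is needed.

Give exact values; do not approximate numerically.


The answer is -2*atan(t**2/2).
Step 1. Substitute u = t**2, turning ∫(-8*t/(t**4 + 4)) dt into ∫(-4/(u**2 + 4)) du: now ∫(-4/(u**2 + 4)) du.
Step 2. Evaluate the standard form: now -2*atan(u/2).
Step 3. Substitute back u = t**2: now -2*atan(t**2/2).
Answer: -2*atan(t**2/2).


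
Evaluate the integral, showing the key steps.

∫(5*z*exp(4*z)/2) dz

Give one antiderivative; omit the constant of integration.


Step 1. Integrate ∫(5*z*exp(4*z)/2) dz by parts with u = z, dv = (5*exp(4*z)/2) dz, so v = 5*exp(4*z)/8: now 5*z*exp(4*z)/8 + ∫(-5*exp(4*z)/8) dz.
Step 2. Evaluate the standard form: now 5*z*exp(4*z)/8 - 5*exp(4*z)/32.
Answer: 5*z*exp(4*z)/8 - 5*exp(4*z)/32.


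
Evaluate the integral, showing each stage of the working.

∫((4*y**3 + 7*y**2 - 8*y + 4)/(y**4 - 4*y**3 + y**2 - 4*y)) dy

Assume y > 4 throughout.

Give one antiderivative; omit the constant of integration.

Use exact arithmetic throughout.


Step 1. Decompose ∫((4*y**3 + 7*y**2 - 8*y + 4)/(y**4 - 4*y**3 + y**2 - 4*y)) dy by partial fractions, (4*y**3 + 7*y**2 - 8*y + 4)/(y**4 - 4*y**3 + y**2 - 4*y) = 3/(y**2 + 1) + 5/(y - 4) - 1/y: now ∫(-1/y) dy + ∫(5/(y - 4)) dy + ∫(3/(y**2 + 1)) dy.
Step 2. Evaluate the standard form [assuming y > 0]: now -log(y) + ∫(5/(y - 4)) dy + ∫(3/(y**2 + 1)) dy.
Step 3. Evaluate the standard form [assuming y > 4]: now -log(y) + 5*log(y - 4) + ∫(3/(y**2 + 1)) dy.
Step 4. Evaluate the standard form: now -log(y) + 5*log(y - 4) + 3*atan(y).
Answer: -log(y) + 5*log(y - 4) + 3*atan(y).


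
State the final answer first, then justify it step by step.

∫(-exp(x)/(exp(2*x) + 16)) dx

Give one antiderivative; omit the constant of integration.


The answer is -atan(exp(x)/4)/4.
Step 1. Substitute u = exp(x), turning ∫(-exp(x)/(exp(2*x) + 16)) dx into ∫(-1/(u**2 + 16)) du: now ∫(-1/(u**2 + 16)) du.
Step 2. Evaluate the standard form: now -atan(u/4)/4.
Step 3. Substitute back u = exp(x): now -atan(exp(x)/4)/4.
Answer: -atan(exp(x)/4)/4.


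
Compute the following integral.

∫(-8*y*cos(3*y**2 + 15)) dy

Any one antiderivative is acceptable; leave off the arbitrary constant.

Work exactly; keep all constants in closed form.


Answer: -4*sin(3*y**2 + 15)/3.


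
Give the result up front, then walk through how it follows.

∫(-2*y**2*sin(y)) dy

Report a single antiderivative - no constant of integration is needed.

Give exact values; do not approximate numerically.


The answer is 2*y**2*cos(y) - 4*y*sin(y) - 4*cos(y).
Step 1. Integrate ∫(-2*y**2*sin(y)) dy by parts with u = y**2, dv = (-2*sin(y)) dy, so v = 2*cos(y): now 2*y**2*cos(y) + ∫(-4*y*cos(y)) dy.
Step 2. Integrate ∫(-4*y*cos(y)) dy by parts with u = y, dv = (-4*cos(y)) dy, so v = -4*sin(y): now 2*y**2*cos(y) - 4*y*sin(y) + ∫(4*sin(y)) dy.
Step 3. Evaluate the standard form: now 2*y**2*cos(y) - 4*y*sin(y) - 4*cos(y).
Answer: 2*y**2*cos(y) - 4*y*sin(y) - 4*cos(y).


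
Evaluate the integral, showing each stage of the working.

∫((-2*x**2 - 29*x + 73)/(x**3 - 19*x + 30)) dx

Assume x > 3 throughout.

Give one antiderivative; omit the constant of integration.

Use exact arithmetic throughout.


Step 1. Decompose ∫((-2*x**2 - 29*x + 73)/(x**3 - 19*x + 30)) dx by partial fractions, (-2*x**2 - 29*x + 73)/(x**3 - 19*x + 30) = 3/(x + 5) - 1/(x - 2) - 4/(x - 3): now ∫(-4/(x - 3)) dx + ∫(-1/(x - 2)) dx + ∫(3/(x + 5)) dx.
Step 2. Evaluate the standard form [assuming x > 2]: now -log(x - 2) + ∫(-4/(x - 3)) dx + ∫(3/(x + 5)) dx.
Step 3. Evaluate the standard form [assuming x > -5]: now -log(x - 2) + 3*log(x + 5) + ∫(-4/(x - 3)) dx.
Step 4. Evaluate the standard form [assuming x > 3]: now -4*log(x - 3) - log(x - 2) + 3*log(x + 5).
Answer: -4*log(x - 3) - log(x - 2) + 3*log(x + 5).


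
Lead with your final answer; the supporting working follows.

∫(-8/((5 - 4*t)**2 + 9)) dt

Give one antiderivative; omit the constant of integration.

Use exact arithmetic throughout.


The answer is -2*atan(4*t/3 - 5/3)/3.
Step 1. Substitute u = 5 - 4*t, turning ∫(-8/((5 - 4*t)**2 + 9)) dt into ∫(2/(u**2 + 9)) du: now ∫(2/(u**2 + 9)) du.
Step 2. Evaluate the standard form: now 2*atan(u/3)/3.
Step 3. Substitute back u = 5 - 4*t: now -2*atan(4*t/3 - 5/3)/3.
Answer: -2*atan(4*t/3 - 5/3)/3.


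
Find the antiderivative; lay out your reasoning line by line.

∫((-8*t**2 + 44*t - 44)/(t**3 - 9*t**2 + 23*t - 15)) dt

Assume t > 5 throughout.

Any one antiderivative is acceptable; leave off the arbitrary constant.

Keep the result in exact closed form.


Step 1. Decompose ∫((-8*t**2 + 44*t - 44)/(t**3 - 9*t**2 + 23*t - 15)) dt by partial fractions, (-8*t**2 + 44*t - 44)/(t**3 - 9*t**2 + 23*t - 15) = -1/(t - 1) - 4/(t - 3) - 3/(t - 5): now ∫(-3/(t - 5)) dt + ∫(-4/(t - 3)) dt + ∫(-1/(t - 1)) dt.
Step 2. Evaluate the standard form [assuming t > 5]: now -3*log(t - 5) + ∫(-4/(t - 3)) dt + ∫(-1/(t - 1)) dt.
Step 3. Evaluate the standard form [assuming t > 3]: now -3*log(t - 5) - 4*log(t - 3) + ∫(-1/(t - 1)) dt.
Step 4. Evaluate the standard form [assuming t > 1]: now -3*log(t - 5) - 4*log(t - 3) - log(t - 1).
Answer: -3*log(t - 5) - 4*log(t - 3) - log(t - 1).


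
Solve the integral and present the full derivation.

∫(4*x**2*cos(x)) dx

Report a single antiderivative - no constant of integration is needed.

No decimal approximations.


Step 1. Integrate ∫(4*x**2*cos(x)) dx by parts with u = x**2, dv = (4*cos(x)) dx, so v = 4*sin(x): now 4*x**2*sin(x) + ∫(-8*x*sin(x)) dx.
Step 2. Integrate ∫(-8*x*sin(x)) dx by parts with u = x, dv = (-8*sin(x)) dx, so v = 8*cos(x): now 4*x**2*sin(x) + 8*x*cos(x) + ∫(-8*cos(x)) dx.
Step 3. Evaluate the standard form: now 4*x**2*sin(x) + 8*x*cos(x) - 8*sin(x).
Answer: 4*x**2*sin(x) + 8*x*cos(x) - 8*sin(x).


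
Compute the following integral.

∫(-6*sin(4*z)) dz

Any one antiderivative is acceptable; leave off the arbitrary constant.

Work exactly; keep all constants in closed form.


Answer: 3*cos(4*z)/2.


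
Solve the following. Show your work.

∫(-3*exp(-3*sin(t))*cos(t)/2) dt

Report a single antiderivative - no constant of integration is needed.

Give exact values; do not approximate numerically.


Step 1. Substitute u = sin(t), turning ∫(-3*exp(-3*sin(t))*cos(t)/2) dt into ∫(-3*exp(-3*u)/2) du: now ∫(-3*exp(-3*u)/2) du.
Step 2. Evaluate the standard form: now exp(-3*u)/2.
Step 3. Substitute back u = sin(t): now exp(-3*sin(t))/2.
Answer: exp(-3*sin(t))/2.


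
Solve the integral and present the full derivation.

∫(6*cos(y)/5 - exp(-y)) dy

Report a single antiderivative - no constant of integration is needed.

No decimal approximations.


Step 1. Rewrite: now ∫(-exp(-y)) dy + ∫(6*cos(y)/5) dy.
Step 2. Evaluate the standard form: now ∫(6*cos(y)/5) dy + exp(-y).
Step 3. Evaluate the standard form: now 6*sin(y)/5 + exp(-y).
Answer: 6*sin(y)/5 + exp(-y).


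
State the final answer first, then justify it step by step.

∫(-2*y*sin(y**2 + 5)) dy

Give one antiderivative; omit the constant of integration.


The answer is cos(y**2 + 5).
Step 1. Substitute u = y**2 + 5, turning ∫(-2*y*sin(y**2 + 5)) dy into ∫(-sin(u)) du: now ∫(-sin(u)) du.
Step 2. Evaluate the standard form: now cos(u).
Step 3. Substitute back u = y**2 + 5: now cos(y**2 + 5).
Answer: cos(y**2 + 5).


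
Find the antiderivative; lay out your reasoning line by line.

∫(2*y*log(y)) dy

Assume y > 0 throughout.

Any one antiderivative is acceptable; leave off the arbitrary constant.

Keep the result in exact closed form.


Step 1. Integrate ∫(2*y*log(y)) dy by parts with u = log(y), dv = (2*y) dy, so v = y**2 [assuming y > 0]: now y**2*log(y) + ∫(-y) dy.
Step 2. Evaluate the standard form: now y**2*log(y) - y**2/2.
Answer: y**2*log(y) - y**2/2.


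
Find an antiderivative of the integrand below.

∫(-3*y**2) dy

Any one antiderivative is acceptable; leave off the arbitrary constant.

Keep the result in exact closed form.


Answer: -y**3.


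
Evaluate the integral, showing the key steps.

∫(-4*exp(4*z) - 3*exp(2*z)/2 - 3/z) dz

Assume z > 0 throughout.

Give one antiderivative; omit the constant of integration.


Step 1. Rewrite: now ∫(-3/z) dz + ∫(-3*exp(2*z)/2) dz + ∫(-4*exp(4*z)) dz.
Step 2. Evaluate the standard form: now -exp(4*z) + ∫(-3/z) dz + ∫(-3*exp(2*z)/2) dz.
Step 3. Evaluate the standard form [assuming z > 0]: now -exp(4*z) - 3*log(z) + ∫(-3*exp(2*z)/2) dz.
Step 4. Evaluate the standard form: now -exp(4*z) - 3*exp(2*z)/4 - 3*log(z).
Answer: -exp(4*z) - 3*exp(2*z)/4 - 3*log(z).


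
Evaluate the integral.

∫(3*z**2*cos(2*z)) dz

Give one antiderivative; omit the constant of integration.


Answer: 3*z**2*sin(2*z)/2 + 3*z*cos(2*z)/2 - 3*sin(2*z)/4.


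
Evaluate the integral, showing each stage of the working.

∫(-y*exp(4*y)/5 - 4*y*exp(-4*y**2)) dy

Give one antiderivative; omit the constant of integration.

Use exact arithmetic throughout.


Step 1. Rewrite: now ∫(-y*exp(4*y)/5) dy + ∫(-4*y*exp(-4*y**2)) dy.
Step 2. Substitute u = y**2, turning ∫(-4*y*exp(-4*y**2)) dy into ∫(-2*exp(-4*u)) du: now ∫(-y*exp(4*y)/5) dy + ∫(-2*exp(-4*u)) du.
Step 3. Evaluate the standard form: now ∫(-y*exp(4*y)/5) dy + exp(-4*u)/2.
Step 4. Substitute back u = y**2: now ∫(-y*exp(4*y)/5) dy + exp(-4*y**2)/2.
Step 5. Integrate ∫(-y*exp(4*y)/5) dy by parts with u = y, dv = (-exp(4*y)/5) dy, so v = -exp(4*y)/20: now -y*exp(4*y)/20 + ∫(exp(4*y)/20) dy + exp(-4*y**2)/2.
Step 6. Evaluate the standard form: now -y*exp(4*y)/20 + exp(4*y)/80 + exp(-4*y**2)/2.
Answer: -y*exp(4*y)/20 + exp(4*y)/80 + exp(-4*y**2)/2.


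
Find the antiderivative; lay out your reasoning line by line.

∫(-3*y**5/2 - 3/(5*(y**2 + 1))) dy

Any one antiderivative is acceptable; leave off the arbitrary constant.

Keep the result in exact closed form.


Step 1. Rewrite: now ∫(-3*y**5/2) dy + ∫(-3/(5*(y**2 + 1))) dy.
Step 2. Evaluate the standard form: now -y**6/4 + ∫(-3/(5*(y**2 + 1))) dy.
Step 3. Evaluate the standard form: now -y**6/4 - 3*atan(y)/5.
Answer: -y**6/4 - 3*atan(y)/5.


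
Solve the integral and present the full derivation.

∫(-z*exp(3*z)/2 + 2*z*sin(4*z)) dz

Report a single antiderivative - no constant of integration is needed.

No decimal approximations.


Step 1. Rewrite: now ∫(-z*exp(3*z)/2) dz + ∫(2*z*sin(4*z)) dz.
Step 2. Integrate ∫(-z*exp(3*z)/2) dz by parts with u = z, dv = (-exp(3*z)/2) dz, so v = -exp(3*z)/6: now -z*exp(3*z)/6 + ∫(2*z*sin(4*z)) dz + ∫(exp(3*z)/6) dz.
Step 3. Evaluate the standard form: now -z*exp(3*z)/6 + exp(3*z)/18 + ∫(2*z*sin(4*z)) dz.
Step 4. Integrate ∫(2*z*sin(4*z)) dz by parts with u = z, dv = (2*sin(4*z)) dz, so v = -cos(4*z)/2: now -z*exp(3*z)/6 - z*cos(4*z)/2 + exp(3*z)/18 + ∫(cos(4*z)/2) dz.
Step 5. Evaluate the standard form: now -z*exp(3*z)/6 - z*cos(4*z)/2 + exp(3*z)/18 + sin(4*z)/8.
Answer: -z*exp(3*z)/6 - z*cos(4*z)/2 + exp(3*z)/18 + sin(4*z)/8.


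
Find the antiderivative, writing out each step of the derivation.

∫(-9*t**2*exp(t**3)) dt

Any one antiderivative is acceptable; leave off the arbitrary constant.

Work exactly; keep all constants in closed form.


Step 1. Substitute u = t**3, turning ∫(-9*t**2*exp(t**3)) dt into ∫(-3*exp(u)) du: now ∫(-3*exp(u)) du.
Step 2. Evaluate the standard form: now -3*exp(u).
Step 3. Substitute back u = t**3: now -3*exp(t**3).
Answer: -3*exp(t**3).


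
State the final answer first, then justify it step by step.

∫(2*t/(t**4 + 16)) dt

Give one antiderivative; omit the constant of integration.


The answer is atan(t**2/4)/4.
Step 1. Substitute u = t**2, turning ∫(2*t/(t**4 + 16)) dt into ∫(1/(u**2 + 16)) du: now ∫(1/(u**2 + 16)) du.
Step 2. Evaluate the standard form: now atan(u/4)/4.
Step 3. Substitute back u = t**2: now atan(t**2/4)/4.
Answer: atan(t**2/4)/4.


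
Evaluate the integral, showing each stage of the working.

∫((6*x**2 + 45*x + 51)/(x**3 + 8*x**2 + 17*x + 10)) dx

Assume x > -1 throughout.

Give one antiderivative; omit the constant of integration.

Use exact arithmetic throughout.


Step 1. Decompose ∫((6*x**2 + 45*x + 51)/(x**3 + 8*x**2 + 17*x + 10)) dx by partial fractions, (6*x**2 + 45*x + 51)/(x**3 + 8*x**2 + 17*x + 10) = -2/(x + 5) + 5/(x + 2) + 3/(x + 1): now ∫(3/(x + 1)) dx + ∫(5/(x + 2)) dx + ∫(-2/(x + 5)) dx.
Step 2. Evaluate the standard form [assuming x > -2]: now 5*log(x + 2) + ∫(3/(x + 1)) dx + ∫(-2/(x + 5)) dx.
Step 3. Evaluate the standard form [assuming x > -5]: now 5*log(x + 2) - 2*log(x + 5) + ∫(3/(x + 1)) dx.
Step 4. Evaluate the standard form [assuming x > -1]: now 3*log(x + 1) + 5*log(x + 2) - 2*log(x + 5).
Answer: 3*log(x + 1) + 5*log(x + 2) - 2*log(x + 5).


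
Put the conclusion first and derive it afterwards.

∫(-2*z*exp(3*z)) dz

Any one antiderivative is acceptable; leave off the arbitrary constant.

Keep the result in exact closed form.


The answer is -2*z*exp(3*z)/3 + 2*exp(3*z)/9.
Step 1. Integrate ∫(-2*z*exp(3*z)) dz by parts with u = z, dv = (-2*exp(3*z)) dz, so v = -2*exp(3*z)/3: now -2*z*exp(3*z)/3 + ∫(2*exp(3*z)/3) dz.
Step 2. Evaluate the standard form: now -2*z*exp(3*z)/3 + 2*exp(3*z)/9.
Answer: -2*z*exp(3*z)/3 + 2*exp(3*z)/9.


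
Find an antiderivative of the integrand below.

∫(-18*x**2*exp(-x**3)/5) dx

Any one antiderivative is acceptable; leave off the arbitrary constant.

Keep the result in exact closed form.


Answer: 6*exp(-x**3)/5.


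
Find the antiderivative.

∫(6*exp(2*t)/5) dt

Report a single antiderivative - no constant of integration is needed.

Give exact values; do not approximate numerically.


Answer: 3*exp(2*t)/5.


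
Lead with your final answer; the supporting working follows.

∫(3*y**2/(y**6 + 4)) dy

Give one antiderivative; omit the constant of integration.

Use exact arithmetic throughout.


The answer is atan(y**3/2)/2.
Step 1. Substitute u = y**3, turning ∫(3*y**2/(y**6 + 4)) dy into ∫(1/(u**2 + 4)) du: now ∫(1/(u**2 + 4)) du.
Step 2. Evaluate the standard form: now atan(u/2)/2.
Step 3. Substitute back u = y**3: now atan(y**3/2)/2.
Answer: atan(y**3/2)/2.


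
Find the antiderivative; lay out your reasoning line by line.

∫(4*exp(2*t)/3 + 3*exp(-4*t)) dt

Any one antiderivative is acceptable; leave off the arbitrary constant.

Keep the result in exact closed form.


Step 1. Rewrite: now ∫(3*exp(-4*t)) dt + ∫(4*exp(2*t)/3) dt.
Step 2. Evaluate the standard form: now ∫(4*exp(2*t)/3) dt - 3*exp(-4*t)/4.
Step 3. Evaluate the standard form: now 2*exp(2*t)/3 - 3*exp(-4*t)/4.
Answer: 2*exp(2*t)/3 - 3*exp(-4*t)/4.


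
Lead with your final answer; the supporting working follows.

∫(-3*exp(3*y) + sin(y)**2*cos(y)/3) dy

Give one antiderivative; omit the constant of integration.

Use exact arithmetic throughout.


The answer is -exp(3*y) + sin(y)**3/9.
Step 1. Rewrite: now ∫(sin(y)**2*cos(y)/3) dy + ∫(-3*exp(3*y)) dy.
Step 2. Substitute u = sin(y), turning ∫(sin(y)**2*cos(y)/3) dy into ∫(u**2/3) du: now ∫(u**2/3) du + ∫(-3*exp(3*y)) dy.
Step 3. Evaluate the standard form: now u**3/9 + ∫(-3*exp(3*y)) dy.
Step 4. Substitute back u = sin(y): now sin(y)**3/9 + ∫(-3*exp(3*y)) dy.
Step 5. Evaluate the standard form: now -exp(3*y) + sin(y)**3/9.
Answer: -exp(3*y) + sin(y)**3/9.


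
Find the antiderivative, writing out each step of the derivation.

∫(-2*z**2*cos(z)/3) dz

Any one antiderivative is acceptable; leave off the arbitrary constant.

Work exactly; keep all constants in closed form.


Step 1. Integrate ∫(-2*z**2*cos(z)/3) dz by parts with u = z**2, dv = (-2*cos(z)/3) dz, so v = -2*sin(z)/3: now -2*z**2*sin(z)/3 + ∫(4*z*sin(z)/3) dz.
Step 2. Integrate ∫(4*z*sin(z)/3) dz by parts with u = z, dv = (4*sin(z)/3) dz, so v = -4*cos(z)/3: now -2*z**2*sin(z)/3 - 4*z*cos(z)/3 + ∫(4*cos(z)/3) dz.
Step 3. Evaluate the standard form: now -2*z**2*sin(z)/3 - 4*z*cos(z)/3 + 4*sin(z)/3.
Answer: -2*z**2*sin(z)/3 - 4*z*cos(z)/3 + 4*sin(z)/3.


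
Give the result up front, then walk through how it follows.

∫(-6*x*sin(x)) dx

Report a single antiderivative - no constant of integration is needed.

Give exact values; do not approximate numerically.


The answer is 6*x*cos(x) - 6*sin(x).
Step 1. Integrate ∫(-6*x*sin(x)) dx by parts with u = x, dv = (-6*sin(x)) dx, so v = 6*cos(x): now 6*x*cos(x) + ∫(-6*cos(x)) dx.
Step 2. Evaluate the standard form: now 6*x*cos(x) - 6*sin(x).
Answer: 6*x*cos(x) - 6*sin(x).


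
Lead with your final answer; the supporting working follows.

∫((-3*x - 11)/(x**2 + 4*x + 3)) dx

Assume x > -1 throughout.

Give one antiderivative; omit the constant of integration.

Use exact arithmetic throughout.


The answer is -4*log(x + 1) + log(x + 3).
Step 1. Decompose ∫((-3*x - 11)/(x**2 + 4*x + 3)) dx by partial fractions, (-3*x - 11)/(x**2 + 4*x + 3) = 1/(x + 3) - 4/(x + 1): now ∫(-4/(x + 1)) dx + ∫(1/(x + 3)) dx.
Step 2. Evaluate the standard form [assuming x > -3]: now log(x + 3) + ∫(-4/(x + 1)) dx.
Step 3. Evaluate the standard form [assuming x > -1]: now -4*log(x + 1) + log(x + 3).
Answer: -4*log(x + 1) + log(x + 3).


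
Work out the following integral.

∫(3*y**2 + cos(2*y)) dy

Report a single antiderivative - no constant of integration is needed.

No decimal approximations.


Answer: y**3 + sin(2*y)/2.


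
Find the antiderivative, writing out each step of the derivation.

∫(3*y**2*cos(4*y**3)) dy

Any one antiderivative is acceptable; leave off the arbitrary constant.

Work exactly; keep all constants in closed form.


Step 1. Substitute u = y**3, turning ∫(3*y**2*cos(4*y**3)) dy into ∫(cos(4*u)) du: now ∫(cos(4*u)) du.
Step 2. Evaluate the standard form: now sin(4*u)/4.
Step 3. Substitute back u = y**3: now sin(4*y**3)/4.
Answer: sin(4*y**3)/4.


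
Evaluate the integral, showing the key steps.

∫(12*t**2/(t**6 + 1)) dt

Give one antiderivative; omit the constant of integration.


Step 1. Substitute u = t**3, turning ∫(12*t**2/(t**6 + 1)) dt into ∫(4/(u**2 + 1)) du: now ∫(4/(u**2 + 1)) du.
Step 2. Evaluate the standard form: now 4*atan(u).
Step 3. Substitute back u = t**3: now 4*atan(t**3).
Answer: 4*atan(t**3).


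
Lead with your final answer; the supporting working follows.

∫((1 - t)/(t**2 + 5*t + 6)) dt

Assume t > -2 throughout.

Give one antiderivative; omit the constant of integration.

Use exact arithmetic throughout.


The answer is 3*log(t + 2) - 4*log(t + 3).
Step 1. Decompose ∫((1 - t)/(t**2 + 5*t + 6)) dt by partial fractions, (1 - t)/(t**2 + 5*t + 6) = -4/(t + 3) + 3/(t + 2): now ∫(3/(t + 2)) dt + ∫(-4/(t + 3)) dt.
Step 2. Evaluate the standard form [assuming t > -3]: now -4*log(t + 3) + ∫(3/(t + 2)) dt.
Step 3. Evaluate the standard form [assuming t > -2]: now 3*log(t + 2) - 4*log(t + 3).
Answer: 3*log(t + 2) - 4*log(t + 3).


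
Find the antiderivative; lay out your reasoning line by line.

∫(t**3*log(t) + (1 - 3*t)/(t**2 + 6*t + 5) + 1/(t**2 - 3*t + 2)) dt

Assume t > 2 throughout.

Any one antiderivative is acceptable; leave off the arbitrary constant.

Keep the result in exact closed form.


Step 1. Rewrite: now ∫(t**3*log(t)) dt + ∫((1 - 3*t)/(t**2 + 6*t + 5)) dt + ∫(1/(t**2 - 3*t + 2)) dt.
Step 2. Decompose ∫(1/(t**2 - 3*t + 2)) dt by partial fractions, 1/(t**2 - 3*t + 2) = -1/(t - 1) + 1/(t - 2): now ∫(t**3*log(t)) dt + ∫((1 - 3*t)/(t**2 + 6*t + 5)) dt + ∫(1/(t - 2)) dt + ∫(-1/(t - 1)) dt.
Step 3. Evaluate the standard form [assuming t > 1]: now -log(t - 1) + ∫(t**3*log(t)) dt + ∫((1 - 3*t)/(t**2 + 6*t + 5)) dt + ∫(1/(t - 2)) dt.
Step 4. Evaluate the standard form [assuming t > 2]: now log(t - 2) - log(t - 1) + ∫(t**3*log(t)) dt + ∫((1 - 3*t)/(t**2 + 6*t + 5)) dt.
Step 5. Integrate ∫(t**3*log(t)) dt by parts with u = log(t), dv = (t**3) dt, so v = t**4/4 [assuming t > 0]: now t**4*log(t)/4 + log(t - 2) - log(t - 1) + ∫(-t**3/4) dt + ∫((1 - 3*t)/(t**2 + 6*t + 5)) dt.
Step 6. Evaluate the standard form: now t**4*log(t)/4 - t**4/16 + log(t - 2) - log(t - 1) + ∫((1 - 3*t)/(t**2 + 6*t + 5)) dt.
Step 7. Decompose ∫((1 - 3*t)/(t**2 + 6*t + 5)) dt by partial fractions, (1 - 3*t)/(t**2 + 6*t + 5) = -4/(t + 5) + 1/(t + 1): now t**4*log(t)/4 - t**4/16 + log(t - 2) - log(t - 1) + ∫(1/(t + 1)) dt + ∫(-4/(t + 5)) dt.
Step 8. Evaluate the standard form [assuming t > -5]: now t**4*log(t)/4 - t**4/16 + log(t - 2) - log(t - 1) - 4*log(t + 5) + ∫(1/(t + 1)) dt.
Step 9. Evaluate the standard form [assuming t > -1]: now t**4*log(t)/4 - t**4/16 + log(t - 2) - log(t - 1) + log(t + 1) - 4*log(t + 5).
Answer: t**4*log(t)/4 - t**4/16 + log(t - 2) - log(t - 1) + log(t + 1) - 4*log(t + 5).


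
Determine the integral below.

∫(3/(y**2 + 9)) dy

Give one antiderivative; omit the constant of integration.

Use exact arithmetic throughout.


Answer: atan(y/3).


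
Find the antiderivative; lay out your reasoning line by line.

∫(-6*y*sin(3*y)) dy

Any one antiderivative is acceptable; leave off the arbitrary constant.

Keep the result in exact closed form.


Step 1. Integrate ∫(-6*y*sin(3*y)) dy by parts with u = y, dv = (-6*sin(3*y)) dy, so v = 2*cos(3*y): now 2*y*cos(3*y) + ∫(-2*cos(3*y)) dy.
Step 2. Evaluate the standard form: now 2*y*cos(3*y) - 2*sin(3*y)/3.
Answer: 2*y*cos(3*y) - 2*sin(3*y)/3.


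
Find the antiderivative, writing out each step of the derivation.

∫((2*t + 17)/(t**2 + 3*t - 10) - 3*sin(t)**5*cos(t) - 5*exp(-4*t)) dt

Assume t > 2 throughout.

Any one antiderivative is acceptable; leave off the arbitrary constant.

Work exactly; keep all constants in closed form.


Step 1. Rewrite: now ∫((2*t + 17)/(t**2 + 3*t - 10)) dt + ∫(-3*sin(t)**5*cos(t)) dt + ∫(-5*exp(-4*t)) dt.
Step 2. Evaluate the standard form: now ∫((2*t + 17)/(t**2 + 3*t - 10)) dt + ∫(-3*sin(t)**5*cos(t)) dt + 5*exp(-4*t)/4.
Step 3. Decompose ∫((2*t + 17)/(t**2 + 3*t - 10)) dt by partial fractions, (2*t + 17)/(t**2 + 3*t - 10) = -1/(t + 5) + 3/(t - 2): now ∫(-3*sin(t)**5*cos(t)) dt + ∫(3/(t - 2)) dt + ∫(-1/(t + 5)) dt + 5*exp(-4*t)/4.
Step 4. Evaluate the standard form [assuming t > -5]: now -log(t + 5) + ∫(-3*sin(t)**5*cos(t)) dt + ∫(3/(t - 2)) dt + 5*exp(-4*t)/4.
Step 5. Evaluate the standard form [assuming t > 2]: now 3*log(t - 2) - log(t + 5) + ∫(-3*sin(t)**5*cos(t)) dt + 5*exp(-4*t)/4.
Step 6. Substitute u = sin(t), turning ∫(-3*sin(t)**5*cos(t)) dt into ∫(-3*u**5) du: now 3*log(t - 2) - log(t + 5) + ∫(-3*u**5) du + 5*exp(-4*t)/4.
Step 7. Evaluate the standard form: now -u**6/2 + 3*log(t - 2) - log(t + 5) + 5*exp(-4*t)/4.
Step 8. Substitute back u = sin(t): now 3*log(t - 2) - log(t + 5) - sin(t)**6/2 + 5*exp(-4*t)/4.
Answer: 3*log(t - 2) - log(t + 5) - sin(t)**6/2 + 5*exp(-4*t)/4.


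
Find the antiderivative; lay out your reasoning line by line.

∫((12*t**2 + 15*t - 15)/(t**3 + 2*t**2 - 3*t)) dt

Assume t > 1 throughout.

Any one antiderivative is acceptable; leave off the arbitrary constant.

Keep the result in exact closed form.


Step 1. Decompose ∫((12*t**2 + 15*t - 15)/(t**3 + 2*t**2 - 3*t)) dt by partial fractions, (12*t**2 + 15*t - 15)/(t**3 + 2*t**2 - 3*t) = 4/(t + 3) + 3/(t - 1) + 5/t: now ∫(5/t) dt + ∫(3/(t - 1)) dt + ∫(4/(t + 3)) dt.
Step 2. Evaluate the standard form [assuming t > -3]: now 4*log(t + 3) + ∫(5/t) dt + ∫(3/(t - 1)) dt.
Step 3. Evaluate the standard form [assuming t > 0]: now 5*log(t) + 4*log(t + 3) + ∫(3/(t - 1)) dt.
Step 4. Evaluate the standard form [assuming t > 1]: now 5*log(t) + 3*log(t - 1) + 4*log(t + 3).
Answer: 5*log(t) + 3*log(t - 1) + 4*log(t + 3).


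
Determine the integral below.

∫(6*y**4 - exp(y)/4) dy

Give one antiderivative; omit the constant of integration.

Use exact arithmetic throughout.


Answer: 6*y**5/5 - exp(y)/4.


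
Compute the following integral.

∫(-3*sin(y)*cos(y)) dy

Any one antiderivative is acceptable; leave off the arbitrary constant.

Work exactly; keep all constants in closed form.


Answer: -3*sin(y)**2/2.


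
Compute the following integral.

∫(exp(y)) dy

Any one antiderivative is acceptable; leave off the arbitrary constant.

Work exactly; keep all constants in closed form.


Answer: exp(y).


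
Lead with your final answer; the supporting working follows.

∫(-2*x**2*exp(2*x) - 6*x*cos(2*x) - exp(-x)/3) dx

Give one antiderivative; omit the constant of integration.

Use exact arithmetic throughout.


The answer is -x**2*exp(2*x) + x*exp(2*x) - 3*x*sin(2*x) - exp(2*x)/2 - 3*cos(2*x)/2 + exp(-x)/3.
Step 1. Rewrite: now ∫(-6*x*cos(2*x)) dx + ∫(-2*x**2*exp(2*x)) dx + ∫(-exp(-x)/3) dx.
Step 2. Integrate ∫(-2*x**2*exp(2*x)) dx by parts with u = x**2, dv = (-2*exp(2*x)) dx, so v = -exp(2*x): now -x**2*exp(2*x) + ∫(2*x*exp(2*x)) dx + ∫(-6*x*cos(2*x)) dx + ∫(-exp(-x)/3) dx.
Step 3. Integrate ∫(2*x*exp(2*x)) dx by parts with u = x, dv = (2*exp(2*x)) dx, so v = exp(2*x): now -x**2*exp(2*x) + x*exp(2*x) + ∫(-6*x*cos(2*x)) dx + ∫(-exp(-x)/3) dx + ∫(-exp(2*x)) dx.
Step 4. Evaluate the standard form: now -x**2*exp(2*x) + x*exp(2*x) - exp(2*x)/2 + ∫(-6*x*cos(2*x)) dx + ∫(-exp(-x)/3) dx.
Step 5. Integrate ∫(-6*x*cos(2*x)) dx by parts with u = x, dv = (-6*cos(2*x)) dx, so v = -3*sin(2*x): now -x**2*exp(2*x) + x*exp(2*x) - 3*x*sin(2*x) - exp(2*x)/2 + ∫(-exp(-x)/3) dx + ∫(3*sin(2*x)) dx.
Step 6. Evaluate the standard form: now -x**2*exp(2*x) + x*exp(2*x) - 3*x*sin(2*x) - exp(2*x)/2 - 3*cos(2*x)/2 + ∫(-exp(-x)/3) dx.
Step 7. Evaluate the standard form: now -x**2*exp(2*x) + x*exp(2*x) - 3*x*sin(2*x) - exp(2*x)/2 - 3*cos(2*x)/2 + exp(-x)/3.
Answer: -x**2*exp(2*x) + x*exp(2*x) - 3*x*sin(2*x) - exp(2*x)/2 - 3*cos(2*x)/2 + exp(-x)/3.


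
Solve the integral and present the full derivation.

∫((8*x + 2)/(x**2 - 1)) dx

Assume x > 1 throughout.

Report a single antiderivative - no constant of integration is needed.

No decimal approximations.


Step 1. Decompose ∫((8*x + 2)/(x**2 - 1)) dx by partial fractions, (8*x + 2)/(x**2 - 1) = 3/(x + 1) + 5/(x - 1): now ∫(5/(x - 1)) dx + ∫(3/(x + 1)) dx.
Step 2. Evaluate the standard form [assuming x > 1]: now 5*log(x - 1) + ∫(3/(x + 1)) dx.
Step 3. Evaluate the standard form [assuming x > -1]: now 5*log(x - 1) + 3*log(x + 1).
Answer: 5*log(x - 1) + 3*log(x + 1).


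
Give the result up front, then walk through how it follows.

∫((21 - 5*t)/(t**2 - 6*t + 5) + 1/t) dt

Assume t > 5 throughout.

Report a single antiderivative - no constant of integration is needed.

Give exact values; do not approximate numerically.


The answer is log(t) - log(t - 5) - 4*log(t - 1).
Step 1. Rewrite: now ∫(1/t) dt + ∫((21 - 5*t)/(t**2 - 6*t + 5)) dt.
Step 2. Decompose ∫((21 - 5*t)/(t**2 - 6*t + 5)) dt by partial fractions, (21 - 5*t)/(t**2 - 6*t + 5) = -4/(t - 1) - 1/(t - 5): now ∫(1/t) dt + ∫(-1/(t - 5)) dt + ∫(-4/(t - 1)) dt.
Step 3. Evaluate the standard form [assuming t > 5]: now -log(t - 5) + ∫(1/t) dt + ∫(-4/(t - 1)) dt.
Step 4. Evaluate the standard form [assuming t > 1]: now -log(t - 5) - 4*log(t - 1) + ∫(1/t) dt.
Step 5. Evaluate the standard form [assuming t > 0]: now log(t) - log(t - 5) - 4*log(t - 1).
Answer: log(t) - log(t - 5) - 4*log(t - 1).


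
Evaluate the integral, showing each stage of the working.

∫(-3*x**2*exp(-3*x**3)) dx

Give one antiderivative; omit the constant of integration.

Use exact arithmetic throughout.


Step 1. Substitute u = x**3, turning ∫(-3*x**2*exp(-3*x**3)) dx into ∫(-exp(-3*u)) du: now ∫(-exp(-3*u)) du.
Step 2. Evaluate the standard form: now exp(-3*u)/3.
Step 3. Substitute back u = x**3: now exp(-3*x**3)/3.
Answer: exp(-3*x**3)/3.


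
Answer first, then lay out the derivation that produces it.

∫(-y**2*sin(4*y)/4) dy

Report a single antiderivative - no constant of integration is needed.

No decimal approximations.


The answer is y**2*cos(4*y)/16 - y*sin(4*y)/32 - cos(4*y)/128.
Step 1. Integrate ∫(-y**2*sin(4*y)/4) dy by parts with u = y**2, dv = (-sin(4*y)/4) dy, so v = cos(4*y)/16: now y**2*cos(4*y)/16 + ∫(-y*cos(4*y)/8) dy.
Step 2. Integrate ∫(-y*cos(4*y)/8) dy by parts with u = y, dv = (-cos(4*y)/8) dy, so v = -sin(4*y)/32: now y**2*cos(4*y)/16 - y*sin(4*y)/32 + ∫(sin(4*y)/32) dy.
Step 3. Evaluate the standard form: now y**2*cos(4*y)/16 - y*sin(4*y)/32 - cos(4*y)/128.
Answer: y**2*cos(4*y)/16 - y*sin(4*y)/32 - cos(4*y)/128.


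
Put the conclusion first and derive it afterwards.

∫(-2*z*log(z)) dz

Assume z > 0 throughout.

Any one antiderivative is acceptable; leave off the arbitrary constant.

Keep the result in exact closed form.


The answer is -z**2*log(z) + z**2/2.
Step 1. Integrate ∫(-2*z*log(z)) dz by parts with u = log(z), dv = (-2*z) dz, so v = -z**2 [assuming z > 0]: now -z**2*log(z) + ∫(z) dz.
Step 2. Evaluate the standard form: now -z**2*log(z) + z**2/2.
Answer: -z**2*log(z) + z**2/2.


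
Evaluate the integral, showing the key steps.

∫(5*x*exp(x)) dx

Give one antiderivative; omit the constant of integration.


Step 1. Integrate ∫(5*x*exp(x)) dx by parts with u = x, dv = (5*exp(x)) dx, so v = 5*exp(x): now 5*x*exp(x) + ∫(-5*exp(x)) dx.
Step 2. Evaluate the standard form: now 5*x*exp(x) - 5*exp(x).
Answer: 5*x*exp(x) - 5*exp(x).


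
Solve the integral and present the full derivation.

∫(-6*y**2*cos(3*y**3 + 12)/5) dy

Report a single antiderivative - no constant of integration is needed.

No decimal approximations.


Step 1. Substitute u = y**3 + 4, turning ∫(-6*y**2*cos(3*y**3 + 12)/5) dy into ∫(-2*cos(3*u)/5) du: now ∫(-2*cos(3*u)/5) du.
Step 2. Evaluate the standard form: now -2*sin(3*u)/15.
Step 3. Substitute back u = y**3 + 4: now -2*sin(3*y**3 + 12)/15.
Answer: -2*sin(3*y**3 + 12)/15.


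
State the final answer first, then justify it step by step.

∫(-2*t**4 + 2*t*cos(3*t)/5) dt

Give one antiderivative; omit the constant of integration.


The answer is -2*t**5/5 + 2*t*sin(3*t)/15 + 2*cos(3*t)/45.
Step 1. Rewrite: now ∫(-2*t**4) dt + ∫(2*t*cos(3*t)/5) dt.
Step 2. Integrate ∫(2*t*cos(3*t)/5) dt by parts with u = t, dv = (2*cos(3*t)/5) dt, so v = 2*sin(3*t)/15: now 2*t*sin(3*t)/15 + ∫(-2*t**4) dt + ∫(-2*sin(3*t)/15) dt.
Step 3. Evaluate the standard form: now 2*t*sin(3*t)/15 + 2*cos(3*t)/45 + ∫(-2*t**4) dt.
Step 4. Evaluate the standard form: now -2*t**5/5 + 2*t*sin(3*t)/15 + 2*cos(3*t)/45.
Answer: -2*t**5/5 + 2*t*sin(3*t)/15 + 2*cos(3*t)/45.


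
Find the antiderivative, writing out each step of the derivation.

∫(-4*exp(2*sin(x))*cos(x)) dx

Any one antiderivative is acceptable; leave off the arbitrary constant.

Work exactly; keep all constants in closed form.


Step 1. Substitute u = sin(x), turning ∫(-4*exp(2*sin(x))*cos(x)) dx into ∫(-4*exp(2*u)) du: now ∫(-4*exp(2*u)) du.
Step 2. Evaluate the standard form: now -2*exp(2*u).
Step 3. Substitute back u = sin(x): now -2*exp(2*sin(x)).
Answer: -2*exp(2*sin(x)).


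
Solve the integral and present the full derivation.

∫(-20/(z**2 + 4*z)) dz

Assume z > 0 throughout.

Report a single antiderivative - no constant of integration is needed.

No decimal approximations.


Step 1. Decompose ∫(-20/(z**2 + 4*z)) dz by partial fractions, -20/(z**2 + 4*z) = 5/(z + 4) - 5/z: now ∫(-5/z) dz + ∫(5/(z + 4)) dz.
Step 2. Evaluate the standard form [assuming z > -4]: now 5*log(z + 4) + ∫(-5/z) dz.
Step 3. Evaluate the standard form [assuming z > 0]: now -5*log(z) + 5*log(z + 4).
Answer: -5*log(z) + 5*log(z + 4).


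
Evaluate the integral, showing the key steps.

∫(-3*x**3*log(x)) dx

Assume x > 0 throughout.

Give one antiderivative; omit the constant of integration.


Step 1. Integrate ∫(-3*x**3*log(x)) dx by parts with u = log(x), dv = (-3*x**3) dx, so v = -3*x**4/4 [assuming x > 0]: now -3*x**4*log(x)/4 + ∫(3*x**3/4) dx.
Step 2. Evaluate the standard form: now -3*x**4*log(x)/4 + 3*x**4/16.
Answer: -3*x**4*log(x)/4 + 3*x**4/16.


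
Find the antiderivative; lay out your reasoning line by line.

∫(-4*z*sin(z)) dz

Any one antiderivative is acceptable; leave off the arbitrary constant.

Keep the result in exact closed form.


Step 1. Integrate ∫(-4*z*sin(z)) dz by parts with u = z, dv = (-4*sin(z)) dz, so v = 4*cos(z): now 4*z*cos(z) + ∫(-4*cos(z)) dz.
Step 2. Evaluate the standard form: now 4*z*cos(z) - 4*sin(z).
Answer: 4*z*cos(z) - 4*sin(z).


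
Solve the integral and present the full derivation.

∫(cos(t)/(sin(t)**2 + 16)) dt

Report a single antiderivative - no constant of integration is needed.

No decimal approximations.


Step 1. Substitute u = sin(t), turning ∫(cos(t)/(sin(t)**2 + 16)) dt into ∫(1/(u**2 + 16)) du: now ∫(1/(u**2 + 16)) du.
Step 2. Evaluate the standard form: now atan(u/4)/4.
Step 3. Substitute back u = sin(t): now atan(sin(t)/4)/4.
Answer: atan(sin(t)/4)/4.


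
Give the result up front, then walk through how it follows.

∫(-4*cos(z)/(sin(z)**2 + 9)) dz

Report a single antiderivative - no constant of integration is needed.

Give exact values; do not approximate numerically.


The answer is -4*atan(sin(z)/3)/3.
Step 1. Substitute u = sin(z), turning ∫(-4*cos(z)/(sin(z)**2 + 9)) dz into ∫(-4/(u**2 + 9)) du: now ∫(-4/(u**2 + 9)) du.
Step 2. Evaluate the standard form: now -4*atan(u/3)/3.
Step 3. Substitute back u = sin(z): now -4*atan(sin(z)/3)/3.
Answer: -4*atan(sin(z)/3)/3.


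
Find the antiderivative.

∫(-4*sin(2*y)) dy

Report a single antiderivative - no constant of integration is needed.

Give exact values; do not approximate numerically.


Answer: 2*cos(2*y).


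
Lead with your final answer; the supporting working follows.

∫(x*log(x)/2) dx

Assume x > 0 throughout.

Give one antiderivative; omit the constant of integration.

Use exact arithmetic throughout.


The answer is x**2*log(x)/4 - x**2/8.
Step 1. Integrate ∫(x*log(x)/2) dx by parts with u = log(x), dv = (x/2) dx, so v = x**2/4 [assuming x > 0]: now x**2*log(x)/4 + ∫(-x/4) dx.
Step 2. Evaluate the standard form: now x**2*log(x)/4 - x**2/8.
Answer: x**2*log(x)/4 - x**2/8.


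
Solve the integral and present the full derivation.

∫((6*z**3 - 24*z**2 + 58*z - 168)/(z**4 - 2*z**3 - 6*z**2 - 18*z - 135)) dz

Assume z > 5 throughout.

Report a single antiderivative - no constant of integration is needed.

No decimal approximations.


Step 1. Decompose ∫((6*z**3 - 24*z**2 + 58*z - 168)/(z**4 - 2*z**3 - 6*z**2 - 18*z - 135)) dz by partial fractions, (6*z**3 - 24*z**2 + 58*z - 168)/(z**4 - 2*z**3 - 6*z**2 - 18*z - 135) = -2/(z**2 + 9) + 5/(z + 3) + 1/(z - 5): now ∫(1/(z - 5)) dz + ∫(5/(z + 3)) dz + ∫(-2/(z**2 + 9)) dz.
Step 2. Evaluate the standard form [assuming z > -3]: now 5*log(z + 3) + ∫(1/(z - 5)) dz + ∫(-2/(z**2 + 9)) dz.
Step 3. Evaluate the standard form [assuming z > 5]: now log(z - 5) + 5*log(z + 3) + ∫(-2/(z**2 + 9)) dz.
Step 4. Evaluate the standard form: now log(z - 5) + 5*log(z + 3) - 2*atan(z/3)/3.
Answer: log(z - 5) + 5*log(z + 3) - 2*atan(z/3)/3.
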